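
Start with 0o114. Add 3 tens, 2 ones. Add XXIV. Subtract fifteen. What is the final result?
Convert 0o114 (octal) → 1×64 + 1×8 + 4 = 76 (decimal)
Start: 76
Convert 3 tens, 2 ones (place-value notation) → 3×10 + 2 = 32 (decimal)
76 + 32 = 108
Convert XXIV (Roman numeral) → 10 + 10 + 4 = 24 (decimal)
108 + 24 = 132
Convert fifteen (English words) → 15 (decimal)
132 - 15 = 117
117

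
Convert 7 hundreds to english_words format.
Convert 7 hundreds (place-value notation) → 7×100 = 700 (decimal)
Convert 700 (decimal) → 700 = 7×100 → seven hundred (English words)
seven hundred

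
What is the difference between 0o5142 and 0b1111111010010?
Convert 0o5142 (octal) → 5×512 + 1×64 + 4×8 + 2 = 2658 (decimal)
Convert 0b1111111010010 (binary) → 4096 + 2048 + 1024 + 512 + 256 + 128 + 64 + 16 + 2 = 8146 (decimal)
Difference: |2658 - 8146| = 5488
5488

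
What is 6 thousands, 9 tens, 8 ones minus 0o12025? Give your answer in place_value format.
Convert 6 thousands, 9 tens, 8 ones (place-value notation) → 6×1000 + 9×10 + 8 = 6098 (decimal)
Convert 0o12025 (octal) → 1×4096 + 2×512 + 2×8 + 5 = 5141 (decimal)
Compute 6098 - 5141 = 957
Convert 957 (decimal) → 957 = 9×100 + 5×10 + 7 → 9 hundreds, 5 tens, 7 ones (place-value notation)
9 hundreds, 5 tens, 7 ones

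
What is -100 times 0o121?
Convert 0o121 (octal) → 1×64 + 2×8 + 1 = 81 (decimal)
Compute -100 × 81 = -8100
-8100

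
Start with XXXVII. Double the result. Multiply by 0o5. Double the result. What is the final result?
Convert XXXVII (Roman numeral) → 10 + 10 + 10 + 5 + 1 + 1 = 37 (decimal)
Start: 37
37 × 2 = 74
Convert 0o5 (octal) → 5 (decimal)
74 × 5 = 370
370 × 2 = 740
740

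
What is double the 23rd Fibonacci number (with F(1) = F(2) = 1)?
The 23rd Fibonacci number (with F(1) = F(2) = 1) = 28657
Compute 28657 × 2 = 57314
57314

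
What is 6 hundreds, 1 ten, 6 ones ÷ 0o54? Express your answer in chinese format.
Convert 6 hundreds, 1 ten, 6 ones (place-value notation) → 6×100 + 1×10 + 6 = 616 (decimal)
Convert 0o54 (octal) → 5×8 + 4 = 44 (decimal)
Compute 616 ÷ 44 = 14
Convert 14 (decimal) → 14 = 1×10 + 4 → 十四 (Chinese numeral)
十四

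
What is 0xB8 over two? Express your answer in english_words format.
Convert 0xB8 (hexadecimal) → 11×16 + 8 = 184 (decimal)
Convert two (English words) → 2 (decimal)
Compute 184 ÷ 2 = 92
Convert 92 (decimal) → ninety-two (English words)
ninety-two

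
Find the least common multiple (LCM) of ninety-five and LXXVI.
Convert ninety-five (English words) → 95 (decimal)
Convert LXXVI (Roman numeral) → 50 + 10 + 10 + 5 + 1 = 76 (decimal)
Compute lcm(95, 76) = 380
380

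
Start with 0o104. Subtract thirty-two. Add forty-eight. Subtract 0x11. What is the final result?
Convert 0o104 (octal) → 1×64 + 4 = 68 (decimal)
Start: 68
Convert thirty-two (English words) → 32 (decimal)
68 - 32 = 36
Convert forty-eight (English words) → 48 (decimal)
36 + 48 = 84
Convert 0x11 (hexadecimal) → 1×16 + 1 = 17 (decimal)
84 - 17 = 67
67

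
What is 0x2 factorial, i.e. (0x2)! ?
Convert 0x2 (hexadecimal) → 2 (decimal)
Compute 2! = 2
2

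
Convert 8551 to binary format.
Convert 8551 (decimal) → 8551 = 8192 + 256 + 64 + 32 + 4 + 2 + 1 → 0b10000101100111 (binary)
0b10000101100111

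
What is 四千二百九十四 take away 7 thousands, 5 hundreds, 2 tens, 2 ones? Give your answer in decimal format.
Convert 四千二百九十四 (Chinese numeral) → 4×1000 + 2×100 + 9×10 + 4 = 4294 (decimal)
Convert 7 thousands, 5 hundreds, 2 tens, 2 ones (place-value notation) → 7×1000 + 5×100 + 2×10 + 2 = 7522 (decimal)
Compute 4294 - 7522 = -3228
-3228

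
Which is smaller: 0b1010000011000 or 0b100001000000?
Convert 0b1010000011000 (binary) → 4096 + 1024 + 16 + 8 = 5144 (decimal)
Convert 0b100001000000 (binary) → 2048 + 64 = 2112 (decimal)
Compare 5144 vs 2112: smaller = 2112
2112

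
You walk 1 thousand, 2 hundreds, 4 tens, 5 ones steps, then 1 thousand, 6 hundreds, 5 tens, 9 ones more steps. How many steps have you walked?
Convert 1 thousand, 2 hundreds, 4 tens, 5 ones (place-value notation) → 1×1000 + 2×100 + 4×10 + 5 = 1245 (decimal)
Convert 1 thousand, 6 hundreds, 5 tens, 9 ones (place-value notation) → 1×1000 + 6×100 + 5×10 + 9 = 1659 (decimal)
Compute 1245 + 1659 = 2904
2904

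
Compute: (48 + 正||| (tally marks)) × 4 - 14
Convert 正||| (tally marks) → 5 + 3 = 8 (decimal)
Expression in decimal: (48 + 8) × 4 - 14
Parentheses first: 48 + 8 = 56
Multiply: 56 × 4 = 224
Subtract: 224 - 14 = 210
210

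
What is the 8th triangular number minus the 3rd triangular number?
The 8th triangular number = 8×9/2 = 36
Convert the 3rd triangular number (triangular index) → 3×4/2 = 6 (decimal)
Compute 36 - 6 = 30
30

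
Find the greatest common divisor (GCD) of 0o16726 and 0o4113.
Convert 0o16726 (octal) → 1×4096 + 6×512 + 7×64 + 2×8 + 6 = 7638 (decimal)
Convert 0o4113 (octal) → 4×512 + 1×64 + 1×8 + 3 = 2123 (decimal)
Compute gcd(7638, 2123) = 1
1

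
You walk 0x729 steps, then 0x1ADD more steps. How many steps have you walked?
Convert 0x729 (hexadecimal) → 7×256 + 2×16 + 9 = 1833 (decimal)
Convert 0x1ADD (hexadecimal) → 1×4096 + 10×256 + 13×16 + 13 = 6877 (decimal)
Compute 1833 + 6877 = 8710
8710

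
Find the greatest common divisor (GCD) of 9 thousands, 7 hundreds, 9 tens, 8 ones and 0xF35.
Convert 9 thousands, 7 hundreds, 9 tens, 8 ones (place-value notation) → 9×1000 + 7×100 + 9×10 + 8 = 9798 (decimal)
Convert 0xF35 (hexadecimal) → 15×256 + 3×16 + 5 = 3893 (decimal)
Compute gcd(9798, 3893) = 1
1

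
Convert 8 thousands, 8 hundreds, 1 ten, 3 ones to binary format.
Convert 8 thousands, 8 hundreds, 1 ten, 3 ones (place-value notation) → 8×1000 + 8×100 + 1×10 + 3 = 8813 (decimal)
Convert 8813 (decimal) → 8813 = 8192 + 512 + 64 + 32 + 8 + 4 + 1 → 0b10001001101101 (binary)
0b10001001101101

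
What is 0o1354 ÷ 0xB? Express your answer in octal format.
Convert 0o1354 (octal) → 1×512 + 3×64 + 5×8 + 4 = 748 (decimal)
Convert 0xB (hexadecimal) → 11 (decimal)
Compute 748 ÷ 11 = 68
Convert 68 (decimal) → 68 = 1×64 + 4 → 0o104 (octal)
0o104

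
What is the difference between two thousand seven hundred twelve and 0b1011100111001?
Convert two thousand seven hundred twelve (English words) → 2×1000 + 7×100 + 12 = 2712 (decimal)
Convert 0b1011100111001 (binary) → 4096 + 1024 + 512 + 256 + 32 + 16 + 8 + 1 = 5945 (decimal)
Difference: |2712 - 5945| = 3233
3233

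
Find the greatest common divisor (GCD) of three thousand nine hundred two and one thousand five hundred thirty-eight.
Convert three thousand nine hundred two (English words) → 3×1000 + 9×100 + 2 = 3902 (decimal)
Convert one thousand five hundred thirty-eight (English words) → 1×1000 + 5×100 + 38 = 1538 (decimal)
Compute gcd(3902, 1538) = 2
2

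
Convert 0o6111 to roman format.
Convert 0o6111 (octal) → 6×512 + 1×64 + 1×8 + 1 = 3145 (decimal)
Convert 3145 (decimal) → 3145 = 1000 + 1000 + 1000 + 100 + 40 + 5 → MMMCXLV (Roman numeral)
MMMCXLV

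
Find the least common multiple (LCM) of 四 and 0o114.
Convert 四 (Chinese numeral) → 4 (decimal)
Convert 0o114 (octal) → 1×64 + 1×8 + 4 = 76 (decimal)
Compute lcm(4, 76) = 76
76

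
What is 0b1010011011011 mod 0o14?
Convert 0b1010011011011 (binary) → 4096 + 1024 + 128 + 64 + 16 + 8 + 2 + 1 = 5339 (decimal)
Convert 0o14 (octal) → 1×8 + 4 = 12 (decimal)
Compute 5339 mod 12 = 11
11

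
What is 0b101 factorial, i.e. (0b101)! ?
Convert 0b101 (binary) → 4 + 1 = 5 (decimal)
Compute 5! = 120
120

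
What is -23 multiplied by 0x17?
Convert 0x17 (hexadecimal) → 1×16 + 7 = 23 (decimal)
Compute -23 × 23 = -529
-529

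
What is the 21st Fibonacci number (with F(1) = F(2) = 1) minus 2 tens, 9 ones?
The 21st Fibonacci number (with F(1) = F(2) = 1) = 10946
Convert 2 tens, 9 ones (place-value notation) → 2×10 + 9 = 29 (decimal)
Compute 10946 - 29 = 10917
10917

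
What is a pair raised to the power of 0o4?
Convert a pair (colloquial) → 2 (decimal)
Convert 0o4 (octal) → 4 (decimal)
Compute 2 ^ 4 = 16
16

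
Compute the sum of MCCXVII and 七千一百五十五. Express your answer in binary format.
Convert MCCXVII (Roman numeral) → 1000 + 100 + 100 + 10 + 5 + 1 + 1 = 1217 (decimal)
Convert 七千一百五十五 (Chinese numeral) → 7×1000 + 1×100 + 5×10 + 5 = 7155 (decimal)
Compute 1217 + 7155 = 8372
Convert 8372 (decimal) → 8372 = 8192 + 128 + 32 + 16 + 4 → 0b10000010110100 (binary)
0b10000010110100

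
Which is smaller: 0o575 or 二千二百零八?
Convert 0o575 (octal) → 5×64 + 7×8 + 5 = 381 (decimal)
Convert 二千二百零八 (Chinese numeral) → 2×1000 + 2×100 + 8 = 2208 (decimal)
Compare 381 vs 2208: smaller = 381
381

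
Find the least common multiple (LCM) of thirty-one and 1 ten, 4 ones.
Convert thirty-one (English words) → 31 (decimal)
Convert 1 ten, 4 ones (place-value notation) → 1×10 + 4 = 14 (decimal)
Compute lcm(31, 14) = 434
434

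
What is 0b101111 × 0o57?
Convert 0b101111 (binary) → 32 + 8 + 4 + 2 + 1 = 47 (decimal)
Convert 0o57 (octal) → 5×8 + 7 = 47 (decimal)
Compute 47 × 47 = 2209
2209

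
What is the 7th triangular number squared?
The 7th triangular number = 7×8/2 = 28
Compute 28² = 28 × 28 = 784
784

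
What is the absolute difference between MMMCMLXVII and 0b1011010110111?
Convert MMMCMLXVII (Roman numeral) → 1000 + 1000 + 1000 + 900 + 50 + 10 + 5 + 1 + 1 = 3967 (decimal)
Convert 0b1011010110111 (binary) → 4096 + 1024 + 512 + 128 + 32 + 16 + 4 + 2 + 1 = 5815 (decimal)
Compute |3967 - 5815| = 1848
1848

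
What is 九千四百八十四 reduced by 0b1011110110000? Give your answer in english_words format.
Convert 九千四百八十四 (Chinese numeral) → 9×1000 + 4×100 + 8×10 + 4 = 9484 (decimal)
Convert 0b1011110110000 (binary) → 4096 + 1024 + 512 + 256 + 128 + 32 + 16 = 6064 (decimal)
Compute 9484 - 6064 = 3420
Convert 3420 (decimal) → 3420 = 3×1000 + 4×100 + 20 → three thousand four hundred twenty (English words)
three thousand four hundred twenty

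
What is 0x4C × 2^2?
Convert 0x4C (hexadecimal) → 4×16 + 12 = 76 (decimal)
Convert 2^2 (power) → 4 (decimal)
Compute 76 × 4 = 304
304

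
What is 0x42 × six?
Convert 0x42 (hexadecimal) → 4×16 + 2 = 66 (decimal)
Convert six (English words) → 6 (decimal)
Compute 66 × 6 = 396
396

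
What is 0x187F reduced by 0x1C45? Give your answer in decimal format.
Convert 0x187F (hexadecimal) → 1×4096 + 8×256 + 7×16 + 15 = 6271 (decimal)
Convert 0x1C45 (hexadecimal) → 1×4096 + 12×256 + 4×16 + 5 = 7237 (decimal)
Compute 6271 - 7237 = -966
-966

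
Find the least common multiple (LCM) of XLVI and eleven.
Convert XLVI (Roman numeral) → 40 + 5 + 1 = 46 (decimal)
Convert eleven (English words) → 11 (decimal)
Compute lcm(46, 11) = 506
506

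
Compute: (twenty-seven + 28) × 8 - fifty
Convert twenty-seven (English words) → 27 (decimal)
Convert fifty (English words) → 50 (decimal)
Expression in decimal: (27 + 28) × 8 - 50
Parentheses first: 27 + 28 = 55
Multiply: 55 × 8 = 440
Subtract: 440 - 50 = 390
390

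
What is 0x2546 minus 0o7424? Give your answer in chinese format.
Convert 0x2546 (hexadecimal) → 2×4096 + 5×256 + 4×16 + 6 = 9542 (decimal)
Convert 0o7424 (octal) → 7×512 + 4×64 + 2×8 + 4 = 3860 (decimal)
Compute 9542 - 3860 = 5682
Convert 5682 (decimal) → 5682 = 5×1000 + 6×100 + 8×10 + 2 → 五千六百八十二 (Chinese numeral)
五千六百八十二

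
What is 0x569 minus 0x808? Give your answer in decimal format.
Convert 0x569 (hexadecimal) → 5×256 + 6×16 + 9 = 1385 (decimal)
Convert 0x808 (hexadecimal) → 8×256 + 8 = 2056 (decimal)
Compute 1385 - 2056 = -671
-671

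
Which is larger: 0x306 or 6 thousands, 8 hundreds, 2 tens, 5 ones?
Convert 0x306 (hexadecimal) → 3×256 + 6 = 774 (decimal)
Convert 6 thousands, 8 hundreds, 2 tens, 5 ones (place-value notation) → 6×1000 + 8×100 + 2×10 + 5 = 6825 (decimal)
Compare 774 vs 6825: larger = 6825
6825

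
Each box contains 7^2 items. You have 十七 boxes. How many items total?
Convert 7^2 (power) → 49 (decimal)
Convert 十七 (Chinese numeral) → 1×10 + 7 = 17 (decimal)
Compute 49 × 17 = 833
833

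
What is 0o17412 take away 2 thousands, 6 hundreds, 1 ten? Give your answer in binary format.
Convert 0o17412 (octal) → 1×4096 + 7×512 + 4×64 + 1×8 + 2 = 7946 (decimal)
Convert 2 thousands, 6 hundreds, 1 ten (place-value notation) → 2×1000 + 6×100 + 1×10 = 2610 (decimal)
Compute 7946 - 2610 = 5336
Convert 5336 (decimal) → 5336 = 4096 + 1024 + 128 + 64 + 16 + 8 → 0b1010011011000 (binary)
0b1010011011000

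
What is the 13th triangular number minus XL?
The 13th triangular number = 13×14/2 = 91
Convert XL (Roman numeral) → 40 (decimal)
Compute 91 - 40 = 51
51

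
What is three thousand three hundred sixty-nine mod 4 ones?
Convert three thousand three hundred sixty-nine (English words) → 3×1000 + 3×100 + 69 = 3369 (decimal)
Convert 4 ones (place-value notation) → 4 (decimal)
Compute 3369 mod 4 = 1
1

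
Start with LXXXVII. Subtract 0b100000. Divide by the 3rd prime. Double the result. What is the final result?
Convert LXXXVII (Roman numeral) → 50 + 10 + 10 + 10 + 5 + 1 + 1 = 87 (decimal)
Start: 87
Convert 0b100000 (binary) → 32 (decimal)
87 - 32 = 55
Convert the 3rd prime (prime index) → 5 (decimal)
55 ÷ 5 = 11
11 × 2 = 22
22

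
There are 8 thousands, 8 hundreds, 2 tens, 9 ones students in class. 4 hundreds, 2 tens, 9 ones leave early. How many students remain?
Convert 8 thousands, 8 hundreds, 2 tens, 9 ones (place-value notation) → 8×1000 + 8×100 + 2×10 + 9 = 8829 (decimal)
Convert 4 hundreds, 2 tens, 9 ones (place-value notation) → 4×100 + 2×10 + 9 = 429 (decimal)
Compute 8829 - 429 = 8400
8400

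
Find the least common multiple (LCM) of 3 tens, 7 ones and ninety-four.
Convert 3 tens, 7 ones (place-value notation) → 3×10 + 7 = 37 (decimal)
Convert ninety-four (English words) → 94 (decimal)
Compute lcm(37, 94) = 3478
3478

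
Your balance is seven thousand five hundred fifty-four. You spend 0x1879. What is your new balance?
Convert seven thousand five hundred fifty-four (English words) → 7×1000 + 5×100 + 54 = 7554 (decimal)
Convert 0x1879 (hexadecimal) → 1×4096 + 8×256 + 7×16 + 9 = 6265 (decimal)
Compute 7554 - 6265 = 1289
1289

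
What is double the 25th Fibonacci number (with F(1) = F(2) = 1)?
The 25th Fibonacci number (with F(1) = F(2) = 1) = 75025
Compute 75025 × 2 = 150050
150050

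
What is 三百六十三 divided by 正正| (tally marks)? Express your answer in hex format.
Convert 三百六十三 (Chinese numeral) → 3×100 + 6×10 + 3 = 363 (decimal)
Convert 正正| (tally marks) → 5 + 5 + 1 = 11 (decimal)
Compute 363 ÷ 11 = 33
Convert 33 (decimal) → 33 = 2×16 + 1 → 0x21 (hexadecimal)
0x21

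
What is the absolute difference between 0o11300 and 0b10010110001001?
Convert 0o11300 (octal) → 1×4096 + 1×512 + 3×64 = 4800 (decimal)
Convert 0b10010110001001 (binary) → 8192 + 1024 + 256 + 128 + 8 + 1 = 9609 (decimal)
Compute |4800 - 9609| = 4809
4809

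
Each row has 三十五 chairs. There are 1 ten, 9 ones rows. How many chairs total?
Convert 三十五 (Chinese numeral) → 3×10 + 5 = 35 (decimal)
Convert 1 ten, 9 ones (place-value notation) → 1×10 + 9 = 19 (decimal)
Compute 35 × 19 = 665
665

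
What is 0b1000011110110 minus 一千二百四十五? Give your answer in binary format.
Convert 0b1000011110110 (binary) → 4096 + 128 + 64 + 32 + 16 + 4 + 2 = 4342 (decimal)
Convert 一千二百四十五 (Chinese numeral) → 1×1000 + 2×100 + 4×10 + 5 = 1245 (decimal)
Compute 4342 - 1245 = 3097
Convert 3097 (decimal) → 3097 = 2048 + 1024 + 16 + 8 + 1 → 0b110000011001 (binary)
0b110000011001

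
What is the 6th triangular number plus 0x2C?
The 6th triangular number = 6×7/2 = 21
Convert 0x2C (hexadecimal) → 2×16 + 12 = 44 (decimal)
Compute 21 + 44 = 65
65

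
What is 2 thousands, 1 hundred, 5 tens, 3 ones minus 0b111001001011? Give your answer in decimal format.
Convert 2 thousands, 1 hundred, 5 tens, 3 ones (place-value notation) → 2×1000 + 1×100 + 5×10 + 3 = 2153 (decimal)
Convert 0b111001001011 (binary) → 2048 + 1024 + 512 + 64 + 8 + 2 + 1 = 3659 (decimal)
Compute 2153 - 3659 = -1506
-1506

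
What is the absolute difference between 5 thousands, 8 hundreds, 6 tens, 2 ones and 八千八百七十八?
Convert 5 thousands, 8 hundreds, 6 tens, 2 ones (place-value notation) → 5×1000 + 8×100 + 6×10 + 2 = 5862 (decimal)
Convert 八千八百七十八 (Chinese numeral) → 8×1000 + 8×100 + 7×10 + 8 = 8878 (decimal)
Compute |5862 - 8878| = 3016
3016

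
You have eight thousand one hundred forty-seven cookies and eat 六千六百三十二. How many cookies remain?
Convert eight thousand one hundred forty-seven (English words) → 8×1000 + 1×100 + 47 = 8147 (decimal)
Convert 六千六百三十二 (Chinese numeral) → 6×1000 + 6×100 + 3×10 + 2 = 6632 (decimal)
Compute 8147 - 6632 = 1515
1515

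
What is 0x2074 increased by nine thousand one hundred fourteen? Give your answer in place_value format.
Convert 0x2074 (hexadecimal) → 2×4096 + 7×16 + 4 = 8308 (decimal)
Convert nine thousand one hundred fourteen (English words) → 9×1000 + 1×100 + 14 = 9114 (decimal)
Compute 8308 + 9114 = 17422
Convert 17422 (decimal) → 17422 = 17×1000 + 4×100 + 2×10 + 2 → 17 thousands, 4 hundreds, 2 tens, 2 ones (place-value notation)
17 thousands, 4 hundreds, 2 tens, 2 ones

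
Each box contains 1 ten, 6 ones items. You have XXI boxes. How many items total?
Convert 1 ten, 6 ones (place-value notation) → 1×10 + 6 = 16 (decimal)
Convert XXI (Roman numeral) → 10 + 10 + 1 = 21 (decimal)
Compute 16 × 21 = 336
336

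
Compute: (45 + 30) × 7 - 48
Parentheses first: 45 + 30 = 75
Multiply: 75 × 7 = 525
Subtract: 525 - 48 = 477
477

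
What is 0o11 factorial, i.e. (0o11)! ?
Convert 0o11 (octal) → 1×8 + 1 = 9 (decimal)
Compute 9! = 362880
362880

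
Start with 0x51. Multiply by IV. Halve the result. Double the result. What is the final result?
Convert 0x51 (hexadecimal) → 5×16 + 1 = 81 (decimal)
Start: 81
Convert IV (Roman numeral) → 4 (decimal)
81 × 4 = 324
324 ÷ 2 = 162
162 × 2 = 324
324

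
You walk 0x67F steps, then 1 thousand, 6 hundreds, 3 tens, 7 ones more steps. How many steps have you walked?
Convert 0x67F (hexadecimal) → 6×256 + 7×16 + 15 = 1663 (decimal)
Convert 1 thousand, 6 hundreds, 3 tens, 7 ones (place-value notation) → 1×1000 + 6×100 + 3×10 + 7 = 1637 (decimal)
Compute 1663 + 1637 = 3300
3300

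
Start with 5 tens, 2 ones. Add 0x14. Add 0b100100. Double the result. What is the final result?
Convert 5 tens, 2 ones (place-value notation) → 5×10 + 2 = 52 (decimal)
Start: 52
Convert 0x14 (hexadecimal) → 1×16 + 4 = 20 (decimal)
52 + 20 = 72
Convert 0b100100 (binary) → 32 + 4 = 36 (decimal)
72 + 36 = 108
108 × 2 = 216
216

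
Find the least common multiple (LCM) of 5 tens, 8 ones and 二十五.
Convert 5 tens, 8 ones (place-value notation) → 5×10 + 8 = 58 (decimal)
Convert 二十五 (Chinese numeral) → 2×10 + 5 = 25 (decimal)
Compute lcm(58, 25) = 1450
1450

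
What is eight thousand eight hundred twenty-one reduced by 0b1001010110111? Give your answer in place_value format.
Convert eight thousand eight hundred twenty-one (English words) → 8×1000 + 8×100 + 21 = 8821 (decimal)
Convert 0b1001010110111 (binary) → 4096 + 512 + 128 + 32 + 16 + 4 + 2 + 1 = 4791 (decimal)
Compute 8821 - 4791 = 4030
Convert 4030 (decimal) → 4030 = 4×1000 + 3×10 → 4 thousands, 3 tens (place-value notation)
4 thousands, 3 tens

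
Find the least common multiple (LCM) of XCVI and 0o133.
Convert XCVI (Roman numeral) → 90 + 5 + 1 = 96 (decimal)
Convert 0o133 (octal) → 1×64 + 3×8 + 3 = 91 (decimal)
Compute lcm(96, 91) = 8736
8736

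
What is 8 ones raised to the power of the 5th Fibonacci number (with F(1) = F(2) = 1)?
Convert 8 ones (place-value notation) → 8 (decimal)
Convert the 5th Fibonacci number (with F(1) = F(2) = 1) (Fibonacci index) → 1, 1, 2, 3, 5 → 5 (decimal)
Compute 8 ^ 5 = 32768
32768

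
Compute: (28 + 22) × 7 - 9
Parentheses first: 28 + 22 = 50
Multiply: 50 × 7 = 350
Subtract: 350 - 9 = 341
341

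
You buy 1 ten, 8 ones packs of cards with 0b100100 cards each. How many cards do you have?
Convert 0b100100 (binary) → 32 + 4 = 36 (decimal)
Convert 1 ten, 8 ones (place-value notation) → 1×10 + 8 = 18 (decimal)
Compute 36 × 18 = 648
648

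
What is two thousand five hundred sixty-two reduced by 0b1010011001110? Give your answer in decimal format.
Convert two thousand five hundred sixty-two (English words) → 2×1000 + 5×100 + 62 = 2562 (decimal)
Convert 0b1010011001110 (binary) → 4096 + 1024 + 128 + 64 + 8 + 4 + 2 = 5326 (decimal)
Compute 2562 - 5326 = -2764
-2764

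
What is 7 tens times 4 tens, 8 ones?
Convert 7 tens (place-value notation) → 7×10 = 70 (decimal)
Convert 4 tens, 8 ones (place-value notation) → 4×10 + 8 = 48 (decimal)
Compute 70 × 48 = 3360
3360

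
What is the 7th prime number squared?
The 7th prime number = 17
Compute 17² = 17 × 17 = 289
289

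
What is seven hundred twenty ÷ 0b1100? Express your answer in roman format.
Convert seven hundred twenty (English words) → 7×100 + 20 = 720 (decimal)
Convert 0b1100 (binary) → 8 + 4 = 12 (decimal)
Compute 720 ÷ 12 = 60
Convert 60 (decimal) → 60 = 50 + 10 → LX (Roman numeral)
LX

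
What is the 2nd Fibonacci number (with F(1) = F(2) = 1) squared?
The 2nd Fibonacci number (with F(1) = F(2) = 1) = 1
Compute 1² = 1 × 1 = 1
1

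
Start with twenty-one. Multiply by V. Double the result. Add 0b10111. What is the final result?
Convert twenty-one (English words) → 21 (decimal)
Start: 21
Convert V (Roman numeral) → 5 (decimal)
21 × 5 = 105
105 × 2 = 210
Convert 0b10111 (binary) → 16 + 4 + 2 + 1 = 23 (decimal)
210 + 23 = 233
233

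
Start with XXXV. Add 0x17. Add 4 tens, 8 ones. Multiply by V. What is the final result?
Convert XXXV (Roman numeral) → 10 + 10 + 10 + 5 = 35 (decimal)
Start: 35
Convert 0x17 (hexadecimal) → 1×16 + 7 = 23 (decimal)
35 + 23 = 58
Convert 4 tens, 8 ones (place-value notation) → 4×10 + 8 = 48 (decimal)
58 + 48 = 106
Convert V (Roman numeral) → 5 (decimal)
106 × 5 = 530
530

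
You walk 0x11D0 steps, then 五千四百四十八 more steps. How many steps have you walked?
Convert 0x11D0 (hexadecimal) → 1×4096 + 1×256 + 13×16 = 4560 (decimal)
Convert 五千四百四十八 (Chinese numeral) → 5×1000 + 4×100 + 4×10 + 8 = 5448 (decimal)
Compute 4560 + 5448 = 10008
10008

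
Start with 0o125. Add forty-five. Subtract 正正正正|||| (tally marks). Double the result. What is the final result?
Convert 0o125 (octal) → 1×64 + 2×8 + 5 = 85 (decimal)
Start: 85
Convert forty-five (English words) → 45 (decimal)
85 + 45 = 130
Convert 正正正正|||| (tally marks) → 5 + 5 + 5 + 5 + 4 = 24 (decimal)
130 - 24 = 106
106 × 2 = 212
212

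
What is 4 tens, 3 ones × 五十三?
Convert 4 tens, 3 ones (place-value notation) → 4×10 + 3 = 43 (decimal)
Convert 五十三 (Chinese numeral) → 5×10 + 3 = 53 (decimal)
Compute 43 × 53 = 2279
2279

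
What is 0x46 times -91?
Convert 0x46 (hexadecimal) → 4×16 + 6 = 70 (decimal)
Compute 70 × -91 = -6370
-6370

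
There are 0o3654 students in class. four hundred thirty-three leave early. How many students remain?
Convert 0o3654 (octal) → 3×512 + 6×64 + 5×8 + 4 = 1964 (decimal)
Convert four hundred thirty-three (English words) → 4×100 + 33 = 433 (decimal)
Compute 1964 - 433 = 1531
1531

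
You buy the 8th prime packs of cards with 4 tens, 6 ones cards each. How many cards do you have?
Convert 4 tens, 6 ones (place-value notation) → 4×10 + 6 = 46 (decimal)
Convert the 8th prime (prime index) → 19 (decimal)
Compute 46 × 19 = 874
874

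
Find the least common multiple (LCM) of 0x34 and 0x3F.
Convert 0x34 (hexadecimal) → 3×16 + 4 = 52 (decimal)
Convert 0x3F (hexadecimal) → 3×16 + 15 = 63 (decimal)
Compute lcm(52, 63) = 3276
3276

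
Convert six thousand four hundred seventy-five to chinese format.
Convert six thousand four hundred seventy-five (English words) → 6×1000 + 4×100 + 75 = 6475 (decimal)
Convert 6475 (decimal) → 6475 = 6×1000 + 4×100 + 7×10 + 5 → 六千四百七十五 (Chinese numeral)
六千四百七十五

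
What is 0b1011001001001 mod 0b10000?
Convert 0b1011001001001 (binary) → 4096 + 1024 + 512 + 64 + 8 + 1 = 5705 (decimal)
Convert 0b10000 (binary) → 16 (decimal)
Compute 5705 mod 16 = 9
9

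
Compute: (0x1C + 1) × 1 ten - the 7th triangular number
Convert 0x1C (hexadecimal) → 1×16 + 12 = 28 (decimal)
Convert 1 ten (place-value notation) → 1×10 = 10 (decimal)
Convert the 7th triangular number (triangular index) → 7×8/2 = 28 (decimal)
Expression in decimal: (28 + 1) × 10 - 28
Parentheses first: 28 + 1 = 29
Multiply: 29 × 10 = 290
Subtract: 290 - 28 = 262
262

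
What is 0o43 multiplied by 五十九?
Convert 0o43 (octal) → 4×8 + 3 = 35 (decimal)
Convert 五十九 (Chinese numeral) → 5×10 + 9 = 59 (decimal)
Compute 35 × 59 = 2065
2065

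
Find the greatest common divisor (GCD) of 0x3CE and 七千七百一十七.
Convert 0x3CE (hexadecimal) → 3×256 + 12×16 + 14 = 974 (decimal)
Convert 七千七百一十七 (Chinese numeral) → 7×1000 + 7×100 + 1×10 + 7 = 7717 (decimal)
Compute gcd(974, 7717) = 1
1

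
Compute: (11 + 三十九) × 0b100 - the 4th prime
Convert 三十九 (Chinese numeral) → 3×10 + 9 = 39 (decimal)
Convert 0b100 (binary) → 4 (decimal)
Convert the 4th prime (prime index) → 7 (decimal)
Expression in decimal: (11 + 39) × 4 - 7
Parentheses first: 11 + 39 = 50
Multiply: 50 × 4 = 200
Subtract: 200 - 7 = 193
193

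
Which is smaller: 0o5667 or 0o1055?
Convert 0o5667 (octal) → 5×512 + 6×64 + 6×8 + 7 = 2999 (decimal)
Convert 0o1055 (octal) → 1×512 + 5×8 + 5 = 557 (decimal)
Compare 2999 vs 557: smaller = 557
557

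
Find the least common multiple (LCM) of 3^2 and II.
Convert 3^2 (power) → 9 (decimal)
Convert II (Roman numeral) → 1 + 1 = 2 (decimal)
Compute lcm(9, 2) = 18
18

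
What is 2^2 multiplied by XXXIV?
Convert 2^2 (power) → 4 (decimal)
Convert XXXIV (Roman numeral) → 10 + 10 + 10 + 4 = 34 (decimal)
Compute 4 × 34 = 136
136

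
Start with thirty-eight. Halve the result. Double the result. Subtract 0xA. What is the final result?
Convert thirty-eight (English words) → 38 (decimal)
Start: 38
38 ÷ 2 = 19
19 × 2 = 38
Convert 0xA (hexadecimal) → 10 (decimal)
38 - 10 = 28
28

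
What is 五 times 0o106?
Convert 五 (Chinese numeral) → 5 (decimal)
Convert 0o106 (octal) → 1×64 + 6 = 70 (decimal)
Compute 5 × 70 = 350
350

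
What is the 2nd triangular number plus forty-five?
The 2nd triangular number = 2×3/2 = 3
Convert forty-five (English words) → 45 (decimal)
Compute 3 + 45 = 48
48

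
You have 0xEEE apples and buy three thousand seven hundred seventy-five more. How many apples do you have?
Convert 0xEEE (hexadecimal) → 14×256 + 14×16 + 14 = 3822 (decimal)
Convert three thousand seven hundred seventy-five (English words) → 3×1000 + 7×100 + 75 = 3775 (decimal)
Compute 3822 + 3775 = 7597
7597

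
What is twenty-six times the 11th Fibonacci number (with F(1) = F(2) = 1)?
Convert twenty-six (English words) → 26 (decimal)
Convert the 11th Fibonacci number (with F(1) = F(2) = 1) (Fibonacci index) → 1, 1, 2, 3, 5, 8, 13, 21, 34, 55, 89 → 89 (decimal)
Compute 26 × 89 = 2314
2314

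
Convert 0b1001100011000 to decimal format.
Convert 0b1001100011000 (binary) → 4096 + 512 + 256 + 16 + 8 = 4888 (decimal)
4888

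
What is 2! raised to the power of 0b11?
Convert 2! (factorial) → 2 (decimal)
Convert 0b11 (binary) → 2 + 1 = 3 (decimal)
Compute 2 ^ 3 = 8
8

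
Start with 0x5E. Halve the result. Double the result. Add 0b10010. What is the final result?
Convert 0x5E (hexadecimal) → 5×16 + 14 = 94 (decimal)
Start: 94
94 ÷ 2 = 47
47 × 2 = 94
Convert 0b10010 (binary) → 16 + 2 = 18 (decimal)
94 + 18 = 112
112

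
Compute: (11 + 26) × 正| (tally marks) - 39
Convert 正| (tally marks) → 5 + 1 = 6 (decimal)
Expression in decimal: (11 + 26) × 6 - 39
Parentheses first: 11 + 26 = 37
Multiply: 37 × 6 = 222
Subtract: 222 - 39 = 183
183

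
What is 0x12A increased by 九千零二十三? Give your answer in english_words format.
Convert 0x12A (hexadecimal) → 1×256 + 2×16 + 10 = 298 (decimal)
Convert 九千零二十三 (Chinese numeral) → 9×1000 + 2×10 + 3 = 9023 (decimal)
Compute 298 + 9023 = 9321
Convert 9321 (decimal) → 9321 = 9×1000 + 3×100 + 21 → nine thousand three hundred twenty-one (English words)
nine thousand three hundred twenty-one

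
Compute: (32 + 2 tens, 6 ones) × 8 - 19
Convert 2 tens, 6 ones (place-value notation) → 2×10 + 6 = 26 (decimal)
Expression in decimal: (32 + 26) × 8 - 19
Parentheses first: 32 + 26 = 58
Multiply: 58 × 8 = 464
Subtract: 464 - 19 = 445
445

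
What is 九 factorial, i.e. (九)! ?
Convert 九 (Chinese numeral) → 9 (decimal)
Compute 9! = 362880
362880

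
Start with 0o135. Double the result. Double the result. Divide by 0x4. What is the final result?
Convert 0o135 (octal) → 1×64 + 3×8 + 5 = 93 (decimal)
Start: 93
93 × 2 = 186
186 × 2 = 372
Convert 0x4 (hexadecimal) → 4 (decimal)
372 ÷ 4 = 93
93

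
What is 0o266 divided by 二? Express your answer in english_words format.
Convert 0o266 (octal) → 2×64 + 6×8 + 6 = 182 (decimal)
Convert 二 (Chinese numeral) → 2 (decimal)
Compute 182 ÷ 2 = 91
Convert 91 (decimal) → ninety-one (English words)
ninety-one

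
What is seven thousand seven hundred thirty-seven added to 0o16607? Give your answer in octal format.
Convert seven thousand seven hundred thirty-seven (English words) → 7×1000 + 7×100 + 37 = 7737 (decimal)
Convert 0o16607 (octal) → 1×4096 + 6×512 + 6×64 + 7 = 7559 (decimal)
Compute 7737 + 7559 = 15296
Convert 15296 (decimal) → 15296 = 3×4096 + 5×512 + 7×64 → 0o35700 (octal)
0o35700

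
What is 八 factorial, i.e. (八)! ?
Convert 八 (Chinese numeral) → 8 (decimal)
Compute 8! = 40320
40320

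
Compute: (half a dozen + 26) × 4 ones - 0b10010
Convert half a dozen (colloquial) → 6 (decimal)
Convert 4 ones (place-value notation) → 4 (decimal)
Convert 0b10010 (binary) → 16 + 2 = 18 (decimal)
Expression in decimal: (6 + 26) × 4 - 18
Parentheses first: 6 + 26 = 32
Multiply: 32 × 4 = 128
Subtract: 128 - 18 = 110
110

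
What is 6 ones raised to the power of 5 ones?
Convert 6 ones (place-value notation) → 6 (decimal)
Convert 5 ones (place-value notation) → 5 (decimal)
Compute 6 ^ 5 = 7776
7776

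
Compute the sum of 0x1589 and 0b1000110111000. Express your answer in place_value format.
Convert 0x1589 (hexadecimal) → 1×4096 + 5×256 + 8×16 + 9 = 5513 (decimal)
Convert 0b1000110111000 (binary) → 4096 + 256 + 128 + 32 + 16 + 8 = 4536 (decimal)
Compute 5513 + 4536 = 10049
Convert 10049 (decimal) → 10049 = 10×1000 + 4×10 + 9 → 10 thousands, 4 tens, 9 ones (place-value notation)
10 thousands, 4 tens, 9 ones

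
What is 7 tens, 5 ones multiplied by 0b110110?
Convert 7 tens, 5 ones (place-value notation) → 7×10 + 5 = 75 (decimal)
Convert 0b110110 (binary) → 32 + 16 + 4 + 2 = 54 (decimal)
Compute 75 × 54 = 4050
4050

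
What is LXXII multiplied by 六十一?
Convert LXXII (Roman numeral) → 50 + 10 + 10 + 1 + 1 = 72 (decimal)
Convert 六十一 (Chinese numeral) → 6×10 + 1 = 61 (decimal)
Compute 72 × 61 = 4392
4392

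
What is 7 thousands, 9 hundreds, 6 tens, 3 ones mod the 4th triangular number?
Convert 7 thousands, 9 hundreds, 6 tens, 3 ones (place-value notation) → 7×1000 + 9×100 + 6×10 + 3 = 7963 (decimal)
Convert the 4th triangular number (triangular index) → 4×5/2 = 10 (decimal)
Compute 7963 mod 10 = 3
3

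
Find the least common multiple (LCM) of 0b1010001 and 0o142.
Convert 0b1010001 (binary) → 64 + 16 + 1 = 81 (decimal)
Convert 0o142 (octal) → 1×64 + 4×8 + 2 = 98 (decimal)
Compute lcm(81, 98) = 7938
7938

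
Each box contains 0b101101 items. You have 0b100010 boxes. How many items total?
Convert 0b101101 (binary) → 32 + 8 + 4 + 1 = 45 (decimal)
Convert 0b100010 (binary) → 32 + 2 = 34 (decimal)
Compute 45 × 34 = 1530
1530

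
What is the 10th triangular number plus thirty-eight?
The 10th triangular number = 10×11/2 = 55
Convert thirty-eight (English words) → 38 (decimal)
Compute 55 + 38 = 93
93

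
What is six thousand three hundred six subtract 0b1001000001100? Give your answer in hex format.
Convert six thousand three hundred six (English words) → 6×1000 + 3×100 + 6 = 6306 (decimal)
Convert 0b1001000001100 (binary) → 4096 + 512 + 8 + 4 = 4620 (decimal)
Compute 6306 - 4620 = 1686
Convert 1686 (decimal) → 1686 = 6×256 + 9×16 + 6 → 0x696 (hexadecimal)
0x696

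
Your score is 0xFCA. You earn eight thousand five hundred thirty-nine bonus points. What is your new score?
Convert 0xFCA (hexadecimal) → 15×256 + 12×16 + 10 = 4042 (decimal)
Convert eight thousand five hundred thirty-nine (English words) → 8×1000 + 5×100 + 39 = 8539 (decimal)
Compute 4042 + 8539 = 12581
12581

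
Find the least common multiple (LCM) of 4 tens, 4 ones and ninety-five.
Convert 4 tens, 4 ones (place-value notation) → 4×10 + 4 = 44 (decimal)
Convert ninety-five (English words) → 95 (decimal)
Compute lcm(44, 95) = 4180
4180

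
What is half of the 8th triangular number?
The 8th triangular number = 8×9/2 = 36
Compute 36 ÷ 2 = 18
18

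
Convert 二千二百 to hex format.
Convert 二千二百 (Chinese numeral) → 2×1000 + 2×100 = 2200 (decimal)
Convert 2200 (decimal) → 2200 = 8×256 + 9×16 + 8 → 0x898 (hexadecimal)
0x898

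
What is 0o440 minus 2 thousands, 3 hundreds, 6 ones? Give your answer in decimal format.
Convert 0o440 (octal) → 4×64 + 4×8 = 288 (decimal)
Convert 2 thousands, 3 hundreds, 6 ones (place-value notation) → 2×1000 + 3×100 + 6 = 2306 (decimal)
Compute 288 - 2306 = -2018
-2018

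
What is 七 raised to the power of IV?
Convert 七 (Chinese numeral) → 7 (decimal)
Convert IV (Roman numeral) → 4 (decimal)
Compute 7 ^ 4 = 2401
2401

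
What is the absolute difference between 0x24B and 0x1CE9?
Convert 0x24B (hexadecimal) → 2×256 + 4×16 + 11 = 587 (decimal)
Convert 0x1CE9 (hexadecimal) → 1×4096 + 12×256 + 14×16 + 9 = 7401 (decimal)
Compute |587 - 7401| = 6814
6814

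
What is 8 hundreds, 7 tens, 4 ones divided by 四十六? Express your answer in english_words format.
Convert 8 hundreds, 7 tens, 4 ones (place-value notation) → 8×100 + 7×10 + 4 = 874 (decimal)
Convert 四十六 (Chinese numeral) → 4×10 + 6 = 46 (decimal)
Compute 874 ÷ 46 = 19
Convert 19 (decimal) → nineteen (English words)
nineteen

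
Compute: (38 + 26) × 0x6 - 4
Convert 0x6 (hexadecimal) → 6 (decimal)
Expression in decimal: (38 + 26) × 6 - 4
Parentheses first: 38 + 26 = 64
Multiply: 64 × 6 = 384
Subtract: 384 - 4 = 380
380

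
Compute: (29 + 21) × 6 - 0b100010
Convert 0b100010 (binary) → 32 + 2 = 34 (decimal)
Expression in decimal: (29 + 21) × 6 - 34
Parentheses first: 29 + 21 = 50
Multiply: 50 × 6 = 300
Subtract: 300 - 34 = 266
266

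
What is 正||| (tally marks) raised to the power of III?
Convert 正||| (tally marks) → 5 + 3 = 8 (decimal)
Convert III (Roman numeral) → 1 + 1 + 1 = 3 (decimal)
Compute 8 ^ 3 = 512
512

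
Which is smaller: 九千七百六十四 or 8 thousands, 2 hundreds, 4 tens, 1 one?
Convert 九千七百六十四 (Chinese numeral) → 9×1000 + 7×100 + 6×10 + 4 = 9764 (decimal)
Convert 8 thousands, 2 hundreds, 4 tens, 1 one (place-value notation) → 8×1000 + 2×100 + 4×10 + 1 = 8241 (decimal)
Compare 9764 vs 8241: smaller = 8241
8241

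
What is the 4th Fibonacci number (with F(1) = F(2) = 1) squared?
The 4th Fibonacci number (with F(1) = F(2) = 1): 1, 1, 2, 3 → 3
Compute 3² = 3 × 3 = 9
9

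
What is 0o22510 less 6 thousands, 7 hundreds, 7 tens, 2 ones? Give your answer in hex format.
Convert 0o22510 (octal) → 2×4096 + 2×512 + 5×64 + 1×8 = 9544 (decimal)
Convert 6 thousands, 7 hundreds, 7 tens, 2 ones (place-value notation) → 6×1000 + 7×100 + 7×10 + 2 = 6772 (decimal)
Compute 9544 - 6772 = 2772
Convert 2772 (decimal) → 2772 = 10×256 + 13×16 + 4 → 0xAD4 (hexadecimal)
0xAD4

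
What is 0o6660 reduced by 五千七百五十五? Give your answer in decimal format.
Convert 0o6660 (octal) → 6×512 + 6×64 + 6×8 = 3504 (decimal)
Convert 五千七百五十五 (Chinese numeral) → 5×1000 + 7×100 + 5×10 + 5 = 5755 (decimal)
Compute 3504 - 5755 = -2251
-2251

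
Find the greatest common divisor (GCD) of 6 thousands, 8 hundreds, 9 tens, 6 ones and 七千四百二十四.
Convert 6 thousands, 8 hundreds, 9 tens, 6 ones (place-value notation) → 6×1000 + 8×100 + 9×10 + 6 = 6896 (decimal)
Convert 七千四百二十四 (Chinese numeral) → 7×1000 + 4×100 + 2×10 + 4 = 7424 (decimal)
Compute gcd(6896, 7424) = 16
16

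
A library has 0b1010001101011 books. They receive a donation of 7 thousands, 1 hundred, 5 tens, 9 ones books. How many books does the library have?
Convert 0b1010001101011 (binary) → 4096 + 1024 + 64 + 32 + 8 + 2 + 1 = 5227 (decimal)
Convert 7 thousands, 1 hundred, 5 tens, 9 ones (place-value notation) → 7×1000 + 1×100 + 5×10 + 9 = 7159 (decimal)
Compute 5227 + 7159 = 12386
12386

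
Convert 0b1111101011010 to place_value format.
Convert 0b1111101011010 (binary) → 4096 + 2048 + 1024 + 512 + 256 + 64 + 16 + 8 + 2 = 8026 (decimal)
Convert 8026 (decimal) → 8026 = 8×1000 + 2×10 + 6 → 8 thousands, 2 tens, 6 ones (place-value notation)
8 thousands, 2 tens, 6 ones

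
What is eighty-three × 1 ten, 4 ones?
Convert eighty-three (English words) → 83 (decimal)
Convert 1 ten, 4 ones (place-value notation) → 1×10 + 4 = 14 (decimal)
Compute 83 × 14 = 1162
1162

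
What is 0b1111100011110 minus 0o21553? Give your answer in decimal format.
Convert 0b1111100011110 (binary) → 4096 + 2048 + 1024 + 512 + 256 + 16 + 8 + 4 + 2 = 7966 (decimal)
Convert 0o21553 (octal) → 2×4096 + 1×512 + 5×64 + 5×8 + 3 = 9067 (decimal)
Compute 7966 - 9067 = -1101
-1101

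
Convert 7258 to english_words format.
Convert 7258 (decimal) → 7258 = 7×1000 + 2×100 + 58 → seven thousand two hundred fifty-eight (English words)
seven thousand two hundred fifty-eight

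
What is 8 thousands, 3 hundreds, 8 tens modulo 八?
Convert 8 thousands, 3 hundreds, 8 tens (place-value notation) → 8×1000 + 3×100 + 8×10 = 8380 (decimal)
Convert 八 (Chinese numeral) → 8 (decimal)
Compute 8380 mod 8 = 4
4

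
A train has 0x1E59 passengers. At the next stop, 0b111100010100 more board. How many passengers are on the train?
Convert 0x1E59 (hexadecimal) → 1×4096 + 14×256 + 5×16 + 9 = 7769 (decimal)
Convert 0b111100010100 (binary) → 2048 + 1024 + 512 + 256 + 16 + 4 = 3860 (decimal)
Compute 7769 + 3860 = 11629
11629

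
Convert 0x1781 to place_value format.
Convert 0x1781 (hexadecimal) → 1×4096 + 7×256 + 8×16 + 1 = 6017 (decimal)
Convert 6017 (decimal) → 6017 = 6×1000 + 1×10 + 7 → 6 thousands, 1 ten, 7 ones (place-value notation)
6 thousands, 1 ten, 7 ones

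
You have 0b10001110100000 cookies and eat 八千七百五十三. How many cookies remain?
Convert 0b10001110100000 (binary) → 8192 + 512 + 256 + 128 + 32 = 9120 (decimal)
Convert 八千七百五十三 (Chinese numeral) → 8×1000 + 7×100 + 5×10 + 3 = 8753 (decimal)
Compute 9120 - 8753 = 367
367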